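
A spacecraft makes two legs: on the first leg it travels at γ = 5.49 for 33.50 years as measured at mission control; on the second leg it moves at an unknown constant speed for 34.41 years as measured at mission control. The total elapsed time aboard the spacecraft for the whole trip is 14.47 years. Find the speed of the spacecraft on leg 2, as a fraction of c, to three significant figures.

β = 0.970

Leg 1: γ = 5.49; τ_1 = 33.50/5.490 = 6.102 years.
Leg 2: speed unknown; τ_2 = 34.41/γ_2.
Total proper time: 6.102 + τ_2 = 14.47, so τ_2 = 14.47 − 6.102 = 8.368 years.
γ_2 = 34.41/8.368 = 4.112; β = √(1 − 1/γ²) = √0.9409.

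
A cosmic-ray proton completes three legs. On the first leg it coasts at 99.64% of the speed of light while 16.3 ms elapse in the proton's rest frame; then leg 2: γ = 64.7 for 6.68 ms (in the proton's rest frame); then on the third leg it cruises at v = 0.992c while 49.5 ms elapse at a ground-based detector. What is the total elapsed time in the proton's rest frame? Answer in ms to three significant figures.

Leg 1: 16.3 ms is already measured in the proton's rest frame.
Leg 2: 6.68 ms is already measured in the proton's rest frame.
Leg 3: γ = 1/√(1 − 0.992²) = 1/√0.01594 = 7.922; τ_3 = 49.5/7.922 = 6.249 ms.
Total: 16.30 + 6.680 + 6.249 ms.

τ = 29.2 ms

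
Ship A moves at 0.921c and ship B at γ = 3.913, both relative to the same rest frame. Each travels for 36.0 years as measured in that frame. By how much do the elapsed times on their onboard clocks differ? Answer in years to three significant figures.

|τ_A − τ_B| = 4.82 years

A: γ = 1/√(1 − 0.921²) = 1/√0.1518 = 2.567; τ_A = 36.0/2.567 = 14.02 years.
B: γ = 3.913; τ_B = 36.0/3.913 = 9.200 years.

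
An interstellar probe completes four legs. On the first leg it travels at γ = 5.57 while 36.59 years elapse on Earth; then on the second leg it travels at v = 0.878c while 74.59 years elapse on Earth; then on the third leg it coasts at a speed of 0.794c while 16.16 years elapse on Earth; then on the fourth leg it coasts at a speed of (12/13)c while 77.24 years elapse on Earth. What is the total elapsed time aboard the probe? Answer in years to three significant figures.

τ = 81.8 years

Leg 1: γ = 5.57; τ_1 = 36.59/5.570 = 6.569 years.
Leg 2: γ = 1/√(1 − 0.878²) = 1/√0.2291 = 2.089; τ_2 = 74.59/2.089 = 35.70 years.
Leg 3: γ = 1/√(1 − 0.794²) = 1/√0.3696 = 1.645; τ_3 = 16.16/1.645 = 9.824 years.
Leg 4: γ = 1/√(1 − (12/13)²) = 13/5 = 2.600; τ_4 = 77.24/2.600 = 29.71 years.
Total: 6.569 + 35.70 + 9.824 + 29.71 years.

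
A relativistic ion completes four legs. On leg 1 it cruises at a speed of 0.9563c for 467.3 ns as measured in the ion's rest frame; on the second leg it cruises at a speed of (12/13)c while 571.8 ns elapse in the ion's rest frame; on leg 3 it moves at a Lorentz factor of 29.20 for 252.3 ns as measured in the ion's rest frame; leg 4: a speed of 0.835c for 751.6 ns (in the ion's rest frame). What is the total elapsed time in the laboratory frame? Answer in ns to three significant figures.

Δt = 1.18×10⁴ ns

Leg 1: γ = 1/√(1 − 0.9563²) = 1/√0.08549 = 3.420; Δt_1 = 3.420 × 467.3 = 1598 ns.
Leg 2: γ = 1/√(1 − (12/13)²) = 13/5 = 2.600; Δt_2 = 2.600 × 571.8 = 1487 ns.
Leg 3: γ = 29.20; Δt_3 = 29.20 × 252.3 = 7367 ns.
Leg 4: γ = 1/√(1 − 0.835²) = 1/√0.3028 = 1.817; Δt_4 = 1.817 × 751.6 = 1366 ns.
Total: 1598 + 1487 + 7367 + 1366 ns.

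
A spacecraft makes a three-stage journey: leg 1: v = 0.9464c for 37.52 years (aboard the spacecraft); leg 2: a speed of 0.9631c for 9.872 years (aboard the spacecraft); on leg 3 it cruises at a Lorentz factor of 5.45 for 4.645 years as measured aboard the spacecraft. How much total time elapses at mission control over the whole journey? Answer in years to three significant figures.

Δt = 178 years

Leg 1: γ = 1/√(1 − 0.9464²) = 1/√0.1043 = 3.096; Δt_1 = 3.096 × 37.52 = 116.2 years.
Leg 2: γ = 1/√(1 − 0.9631²) = 1/√0.07244 = 3.715; Δt_2 = 3.715 × 9.872 = 36.68 years.
Leg 3: γ = 5.45; Δt_3 = 5.450 × 4.645 = 25.32 years.
Total: 116.2 + 36.68 + 25.32 years.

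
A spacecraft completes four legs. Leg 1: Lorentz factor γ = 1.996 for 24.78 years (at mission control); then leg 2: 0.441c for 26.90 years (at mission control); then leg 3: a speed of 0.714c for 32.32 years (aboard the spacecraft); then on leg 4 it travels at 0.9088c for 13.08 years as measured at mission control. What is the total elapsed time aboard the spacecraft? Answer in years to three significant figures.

τ = 74.3 years

Leg 1: γ = 1.996; τ_1 = 24.78/1.996 = 12.41 years.
Leg 2: γ = 1/√(1 − 0.441²) = 1/√0.8055 = 1.114; τ_2 = 26.90/1.114 = 24.14 years.
Leg 3: 32.32 years is already measured aboard the spacecraft.
Leg 4: γ = 1/√(1 − 0.9088²) = 1/√0.1741 = 2.397; τ_4 = 13.08/2.397 = 5.457 years.
Total: 12.41 + 24.14 + 32.32 + 5.457 years.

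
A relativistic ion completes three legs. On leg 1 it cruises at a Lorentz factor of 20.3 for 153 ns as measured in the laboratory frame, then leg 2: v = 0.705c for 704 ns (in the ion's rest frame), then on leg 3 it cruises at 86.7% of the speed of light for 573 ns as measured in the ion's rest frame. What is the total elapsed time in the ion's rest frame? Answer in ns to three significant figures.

τ = 1280 ns

Leg 1: γ = 20.3; τ_1 = 153/20.30 = 7.537 ns.
Leg 2: 704 ns is already measured in the ion's rest frame.
Leg 3: 573 ns is already measured in the ion's rest frame.
Total: 7.537 + 704.0 + 573.0 ns.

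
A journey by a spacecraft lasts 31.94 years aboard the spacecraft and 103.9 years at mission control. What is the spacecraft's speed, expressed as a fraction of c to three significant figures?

β = 0.952

The proper time is measured aboard the spacecraft (both events occur at the spacecraft's location); Δt is measured at mission control. γ = Δt/τ = 103.9/31.94 = 3.253.
β = √(1 − 1/γ²) = √(1 − 0.09450) = √0.9055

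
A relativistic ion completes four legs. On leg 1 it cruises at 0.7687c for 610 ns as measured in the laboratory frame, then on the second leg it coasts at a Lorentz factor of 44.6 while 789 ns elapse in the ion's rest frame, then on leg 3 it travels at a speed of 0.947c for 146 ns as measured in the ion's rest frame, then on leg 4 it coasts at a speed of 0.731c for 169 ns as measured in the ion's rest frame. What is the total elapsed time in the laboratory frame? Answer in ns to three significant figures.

Leg 1: 610 ns is already measured in the laboratory frame.
Leg 2: γ = 44.6; Δt_2 = 44.60 × 789 = 3.519×10⁴ ns.
Leg 3: γ = 1/√(1 − 0.947²) = 1/√0.1032 = 3.113; Δt_3 = 3.113 × 146 = 454.5 ns.
Leg 4: γ = 1/√(1 − 0.731²) = 1/√0.4656 = 1.465; Δt_4 = 1.465 × 169 = 247.7 ns.
Total: 610.0 + 3.519×10⁴ + 454.5 + 247.7 ns.

Δt = 3.65×10⁴ ns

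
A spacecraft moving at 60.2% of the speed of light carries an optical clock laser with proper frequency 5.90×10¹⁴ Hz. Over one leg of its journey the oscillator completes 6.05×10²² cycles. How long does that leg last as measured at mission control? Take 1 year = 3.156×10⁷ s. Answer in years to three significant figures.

β = 0.602; γ = 1/√(1 − 0.602²) = 1/√0.6376 = 1.252
Proper time for N cycles: τ = N/f = 6.05×10²²/(5.90×10¹⁴) = 1.025×10⁸ s = 3.249 years.
Lab-frame duration Δt = γτ = 1.252 × 3.249 = 4.069 years.

Δt = 4.07 years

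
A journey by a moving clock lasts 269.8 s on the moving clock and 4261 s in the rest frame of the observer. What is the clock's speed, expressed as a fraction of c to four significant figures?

β = 0.9980

The proper time is measured on the moving clock (both events occur at the clock's location); Δt is measured in the rest frame of the observer. γ = Δt/τ = 4261/269.8 = 15.79.
β = √(1 − 1/γ²) = √(1 − 0.004009) = √0.9960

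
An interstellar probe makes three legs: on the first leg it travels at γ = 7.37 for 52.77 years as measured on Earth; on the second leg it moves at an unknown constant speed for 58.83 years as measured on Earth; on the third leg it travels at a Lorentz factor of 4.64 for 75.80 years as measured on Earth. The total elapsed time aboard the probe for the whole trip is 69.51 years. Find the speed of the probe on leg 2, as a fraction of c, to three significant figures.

β = 0.623

Leg 1: γ = 7.37; τ_1 = 52.77/7.370 = 7.160 years.
Leg 2: speed unknown; τ_2 = 58.83/γ_2.
Leg 3: γ = 4.64; τ_3 = 75.80/4.640 = 16.34 years.
Total proper time: 7.160 + τ_2 + 16.34 = 69.51, so τ_2 = 69.51 − 23.50 = 46.01 years.
γ_2 = 58.83/46.01 = 1.279; β = √(1 − 1/γ²) = √0.3882.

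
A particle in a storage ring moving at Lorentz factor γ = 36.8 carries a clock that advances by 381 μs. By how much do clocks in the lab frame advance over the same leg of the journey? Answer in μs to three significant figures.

Δt = 1.40×10⁴ μs

γ = 36.8
The interval measured in the particle's rest frame is the proper time (both events occur at the same place in that frame); the lab-frame interval is Δt = γτ = 36.80 × 381 μs.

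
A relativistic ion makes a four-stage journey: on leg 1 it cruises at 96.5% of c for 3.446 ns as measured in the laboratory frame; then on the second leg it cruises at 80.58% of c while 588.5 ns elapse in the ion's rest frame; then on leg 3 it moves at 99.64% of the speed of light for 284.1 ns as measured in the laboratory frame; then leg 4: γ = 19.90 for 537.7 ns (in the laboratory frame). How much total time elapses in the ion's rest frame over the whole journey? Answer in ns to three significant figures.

Leg 1: β = 0.965; γ = 1/√(1 − 0.965²) = 1/√0.06878 = 3.813; τ_1 = 3.446/3.813 = 0.9037 ns.
Leg 2: 588.5 ns is already measured in the ion's rest frame.
Leg 3: β = 0.9964; γ = 1/√(1 − 0.9964²) = 1/√0.007187 = 11.80; τ_3 = 284.1/11.80 = 24.08 ns.
Leg 4: γ = 19.90; τ_4 = 537.7/19.90 = 27.02 ns.
Total: 0.9037 + 588.5 + 24.08 + 27.02 ns.

τ = 641 ns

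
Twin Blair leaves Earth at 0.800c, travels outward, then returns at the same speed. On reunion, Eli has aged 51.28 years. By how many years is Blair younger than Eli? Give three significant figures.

Δt − τ = 20.5 years

γ = 1/√(1 − 0.800²) = 5/3 ≈ 1.667
Blair's elapsed proper time: τ = 51.28/1.667 = 30.77 years.
Age gap = Δt − τ = 51.28 − 30.77 years.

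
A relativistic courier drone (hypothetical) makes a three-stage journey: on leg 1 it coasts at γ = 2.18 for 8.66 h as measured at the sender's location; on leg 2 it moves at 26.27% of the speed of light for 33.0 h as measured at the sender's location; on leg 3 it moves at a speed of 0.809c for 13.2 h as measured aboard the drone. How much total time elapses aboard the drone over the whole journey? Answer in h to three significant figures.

τ = 49.0 h

Leg 1: γ = 2.18; τ_1 = 8.66/2.180 = 3.972 h.
Leg 2: β = 0.2627; γ = 1/√(1 − 0.2627²) = 1/√0.9310 = 1.036; τ_2 = 33.0/1.036 = 31.84 h.
Leg 3: 13.2 h is already measured aboard the drone.
Total: 3.972 + 31.84 + 13.20 h.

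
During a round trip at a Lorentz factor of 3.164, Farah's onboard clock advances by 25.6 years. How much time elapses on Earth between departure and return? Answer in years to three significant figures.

γ = 3.164
Earth-frame duration is the dilated interval: Δt = γτ = 3.164 × 25.6 years.

Δt = 81.0 years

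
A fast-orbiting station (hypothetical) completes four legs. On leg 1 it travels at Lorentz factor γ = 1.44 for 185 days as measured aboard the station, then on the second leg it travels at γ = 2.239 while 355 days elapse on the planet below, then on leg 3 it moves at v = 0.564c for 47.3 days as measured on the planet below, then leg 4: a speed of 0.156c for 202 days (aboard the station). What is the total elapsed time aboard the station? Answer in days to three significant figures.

Leg 1: 185 days is already measured aboard the station.
Leg 2: γ = 2.239; τ_2 = 355/2.239 = 158.6 days.
Leg 3: γ = 1/√(1 − 0.564²) = 1/√0.6819 = 1.211; τ_3 = 47.3/1.211 = 39.06 days.
Leg 4: 202 days is already measured aboard the station.
Total: 185.0 + 158.6 + 39.06 + 202.0 days.

τ = 585 days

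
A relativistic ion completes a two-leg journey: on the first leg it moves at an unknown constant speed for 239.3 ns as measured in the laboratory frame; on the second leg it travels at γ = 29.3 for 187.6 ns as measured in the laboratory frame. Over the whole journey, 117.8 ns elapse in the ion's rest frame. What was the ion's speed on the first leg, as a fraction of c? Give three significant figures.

Leg 1: speed unknown; τ_1 = 239.3/γ_1.
Leg 2: γ = 29.3; τ_2 = 187.6/29.30 = 6.403 ns.
Total proper time: τ_1 + 6.403 = 117.8, so τ_1 = 117.8 − 6.403 = 111.4 ns.
γ_1 = 239.3/111.4 = 2.148; β = √(1 − 1/γ²) = √0.7833.

β = 0.885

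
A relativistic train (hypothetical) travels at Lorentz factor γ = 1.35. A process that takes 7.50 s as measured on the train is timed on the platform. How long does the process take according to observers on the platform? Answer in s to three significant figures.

γ = 1.35
The interval measured on the train is the proper time (both events occur at the same place in that frame); the lab-frame interval is Δt = γτ = 1.350 × 7.50 s.

Δt = 10.1 s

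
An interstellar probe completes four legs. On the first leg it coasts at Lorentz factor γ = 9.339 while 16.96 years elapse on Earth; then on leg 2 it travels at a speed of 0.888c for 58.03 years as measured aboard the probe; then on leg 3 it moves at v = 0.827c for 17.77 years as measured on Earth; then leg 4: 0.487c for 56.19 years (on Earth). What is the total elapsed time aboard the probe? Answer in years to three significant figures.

Leg 1: γ = 9.339; τ_1 = 16.96/9.339 = 1.816 years.
Leg 2: 58.03 years is already measured aboard the probe.
Leg 3: γ = 1/√(1 − 0.827²) = 1/√0.3161 = 1.779; τ_3 = 17.77/1.779 = 9.990 years.
Leg 4: γ = 1/√(1 − 0.487²) = 1/√0.7628 = 1.145; τ_4 = 56.19/1.145 = 49.08 years.
Total: 1.816 + 58.03 + 9.990 + 49.08 years.

τ = 119 years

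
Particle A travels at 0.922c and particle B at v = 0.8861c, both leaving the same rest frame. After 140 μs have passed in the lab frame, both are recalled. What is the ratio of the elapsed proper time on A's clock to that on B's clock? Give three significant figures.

τ_A/τ_B = 0.835

A: γ = 1/√(1 − 0.922²) = 1/√0.1499 = 2.583. B: γ = 1/√(1 − 0.8861²) = 1/√0.2148 = 2.158.
τ_A/τ_B = γ_B/γ_A = 2.158/2.583 = 0.8354, so τ_A/τ_B = 0.8354.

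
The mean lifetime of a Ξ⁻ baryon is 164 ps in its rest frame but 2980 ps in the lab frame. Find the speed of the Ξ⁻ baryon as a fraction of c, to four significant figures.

γ = Δt/τ₀ = 2980/164 = 18.17
β = √(1 − 1/γ²) = √(1 − 0.003029) = √0.9970

v = 0.9985c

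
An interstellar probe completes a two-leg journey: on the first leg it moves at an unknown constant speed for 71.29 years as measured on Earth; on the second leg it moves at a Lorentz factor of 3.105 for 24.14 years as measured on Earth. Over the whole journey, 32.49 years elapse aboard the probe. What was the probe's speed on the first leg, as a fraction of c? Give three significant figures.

β = 0.938

Leg 1: speed unknown; τ_1 = 71.29/γ_1.
Leg 2: γ = 3.105; τ_2 = 24.14/3.105 = 7.775 years.
Total proper time: τ_1 + 7.775 = 32.49, so τ_1 = 32.49 − 7.775 = 24.72 years.
γ_1 = 71.29/24.72 = 2.884; β = √(1 − 1/γ²) = √0.8798.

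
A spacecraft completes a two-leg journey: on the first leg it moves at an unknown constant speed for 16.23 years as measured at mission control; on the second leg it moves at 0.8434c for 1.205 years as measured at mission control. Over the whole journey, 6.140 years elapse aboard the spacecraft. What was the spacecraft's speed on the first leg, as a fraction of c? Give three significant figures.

Leg 1: speed unknown; τ_1 = 16.23/γ_1.
Leg 2: γ = 1/√(1 − 0.8434²) = 1/√0.2887 = 1.861; τ_2 = 1.205/1.861 = 0.6474 years.
Total proper time: τ_1 + 0.6474 = 6.140, so τ_1 = 6.140 − 0.6474 = 5.493 years.
γ_1 = 16.23/5.493 = 2.955; β = √(1 − 1/γ²) = √0.8855.

β = 0.941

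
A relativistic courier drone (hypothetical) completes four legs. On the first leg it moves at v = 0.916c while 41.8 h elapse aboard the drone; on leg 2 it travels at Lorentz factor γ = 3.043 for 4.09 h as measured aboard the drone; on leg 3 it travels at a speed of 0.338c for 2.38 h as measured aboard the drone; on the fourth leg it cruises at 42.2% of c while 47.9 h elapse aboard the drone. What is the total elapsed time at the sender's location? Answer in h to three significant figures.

Leg 1: γ = 1/√(1 − 0.916²) = 1/√0.1609 = 2.493; Δt_1 = 2.493 × 41.8 = 104.2 h.
Leg 2: γ = 3.043; Δt_2 = 3.043 × 4.09 = 12.45 h.
Leg 3: γ = 1/√(1 − 0.338²) = 1/√0.8858 = 1.063; Δt_3 = 1.063 × 2.38 = 2.529 h.
Leg 4: β = 0.422; γ = 1/√(1 − 0.422²) = 1/√0.8219 = 1.103; Δt_4 = 1.103 × 47.9 = 52.84 h.
Total: 104.2 + 12.45 + 2.529 + 52.84 h.

Δt = 172 h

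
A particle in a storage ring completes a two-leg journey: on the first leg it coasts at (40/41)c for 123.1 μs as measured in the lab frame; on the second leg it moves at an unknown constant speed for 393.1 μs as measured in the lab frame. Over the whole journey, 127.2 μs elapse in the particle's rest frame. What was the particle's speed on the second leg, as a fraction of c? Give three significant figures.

β = 0.967

Leg 1: γ = 1/√(1 − (40/41)²) = 41/9 ≈ 4.556; τ_1 = 123.1/4.556 = 27.02 μs.
Leg 2: speed unknown; τ_2 = 393.1/γ_2.
Total proper time: 27.02 + τ_2 = 127.2, so τ_2 = 127.2 − 27.02 = 100.2 μs.
γ_2 = 393.1/100.2 = 3.924; β = √(1 − 1/γ²) = √0.9351.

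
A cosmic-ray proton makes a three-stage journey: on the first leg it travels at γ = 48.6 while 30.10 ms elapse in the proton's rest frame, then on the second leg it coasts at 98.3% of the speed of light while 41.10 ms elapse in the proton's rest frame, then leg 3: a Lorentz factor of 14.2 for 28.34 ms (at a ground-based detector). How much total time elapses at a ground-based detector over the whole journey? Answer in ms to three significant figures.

Δt = 1720 ms

Leg 1: γ = 48.6; Δt_1 = 48.60 × 30.10 = 1463 ms.
Leg 2: β = 0.983; γ = 1/√(1 − 0.983²) = 1/√0.03371 = 5.446; Δt_2 = 5.446 × 41.10 = 223.8 ms.
Leg 3: 28.34 ms is already measured at a ground-based detector.
Total: 1463 + 223.8 + 28.34 ms.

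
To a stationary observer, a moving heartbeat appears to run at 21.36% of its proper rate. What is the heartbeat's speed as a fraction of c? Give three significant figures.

Rate ratio = 1/γ, so γ = 1/0.2136 = 4.682.
β = √(1 − 1/γ²) = √(1 − 0.2136²) = √0.9544

β = 0.977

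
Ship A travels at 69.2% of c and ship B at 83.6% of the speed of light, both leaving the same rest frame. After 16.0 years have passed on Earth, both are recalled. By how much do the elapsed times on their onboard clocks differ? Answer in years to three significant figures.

A: β = 0.692; γ = 1/√(1 − 0.692²) = 1/√0.5211 = 1.385; τ_A = 16.0/1.385 = 11.55 years.
B: β = 0.836; γ = 1/√(1 − 0.836²) = 1/√0.3011 = 1.822; τ_B = 16.0/1.822 = 8.780 years.

|τ_A − τ_B| = 2.77 years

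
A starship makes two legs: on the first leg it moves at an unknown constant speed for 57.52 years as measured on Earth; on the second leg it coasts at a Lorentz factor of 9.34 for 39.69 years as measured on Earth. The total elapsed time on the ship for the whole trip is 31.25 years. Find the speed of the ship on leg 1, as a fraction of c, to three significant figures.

β = 0.883

Leg 1: speed unknown; τ_1 = 57.52/γ_1.
Leg 2: γ = 9.34; τ_2 = 39.69/9.340 = 4.249 years.
Total proper time: τ_1 + 4.249 = 31.25, so τ_1 = 31.25 − 4.249 = 27.00 years.
γ_1 = 57.52/27.00 = 2.130; β = √(1 − 1/γ²) = √0.7797.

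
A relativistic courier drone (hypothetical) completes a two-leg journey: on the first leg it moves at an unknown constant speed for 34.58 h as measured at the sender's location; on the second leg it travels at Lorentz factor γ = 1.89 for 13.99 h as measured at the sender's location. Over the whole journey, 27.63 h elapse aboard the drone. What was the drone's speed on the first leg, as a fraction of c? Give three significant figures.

β = 0.811

Leg 1: speed unknown; τ_1 = 34.58/γ_1.
Leg 2: γ = 1.89; τ_2 = 13.99/1.890 = 7.402 h.
Total proper time: τ_1 + 7.402 = 27.63, so τ_1 = 27.63 − 7.402 = 20.23 h.
γ_1 = 34.58/20.23 = 1.710; β = √(1 − 1/γ²) = √0.6578.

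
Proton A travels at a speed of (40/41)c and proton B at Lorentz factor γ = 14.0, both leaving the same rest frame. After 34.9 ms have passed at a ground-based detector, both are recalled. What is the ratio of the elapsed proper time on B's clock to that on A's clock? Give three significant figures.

τ_B/τ_A = 0.325

A: γ = 1/√(1 − (40/41)²) = 41/9 ≈ 4.556. B: γ = 14.0.
τ_A/τ_B = γ_B/γ_A = 14.00/4.556 = 3.073, so τ_B/τ_A = 0.3254.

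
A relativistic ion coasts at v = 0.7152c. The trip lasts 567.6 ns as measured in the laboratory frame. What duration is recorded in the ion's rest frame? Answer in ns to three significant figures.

γ = 1/√(1 − 0.7152²) = 1/√0.4885 = 1.431
The interval measured in the laboratory frame is the dilated one; the clock in the ion's rest frame measures the proper time τ = Δt/γ = 567.6/1.431 ns.

τ = 397 ns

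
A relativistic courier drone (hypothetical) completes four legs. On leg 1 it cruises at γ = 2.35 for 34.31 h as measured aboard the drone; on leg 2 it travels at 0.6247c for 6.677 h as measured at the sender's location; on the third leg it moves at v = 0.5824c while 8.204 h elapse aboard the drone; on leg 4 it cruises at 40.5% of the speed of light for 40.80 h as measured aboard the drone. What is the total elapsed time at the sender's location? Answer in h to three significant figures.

Δt = 142 h

Leg 1: γ = 2.35; Δt_1 = 2.350 × 34.31 = 80.63 h.
Leg 2: 6.677 h is already measured at the sender's location.
Leg 3: γ = 1/√(1 − 0.5824²) = 1/√0.6608 = 1.230; Δt_3 = 1.230 × 8.204 = 10.09 h.
Leg 4: β = 0.405; γ = 1/√(1 − 0.405²) = 1/√0.8360 = 1.094; Δt_4 = 1.094 × 40.80 = 44.62 h.
Total: 80.63 + 6.677 + 10.09 + 44.62 h.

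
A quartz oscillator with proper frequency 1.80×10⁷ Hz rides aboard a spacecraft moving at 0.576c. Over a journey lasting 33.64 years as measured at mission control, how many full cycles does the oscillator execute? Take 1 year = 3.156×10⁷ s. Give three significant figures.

γ = 1/√(1 − 0.576²) = 1/√0.6682 = 1.223
The oscillator's own cycle count is N = f × τ where τ is the proper time aboard the spacecraft. τ = Δt/γ = 33.64/1.223 = 27.50 years = 8.679×10⁸ s.
N = 1.80×10⁷ × 8.679×10⁸ = 1.562×10¹⁶.

N = 1.56×10¹⁶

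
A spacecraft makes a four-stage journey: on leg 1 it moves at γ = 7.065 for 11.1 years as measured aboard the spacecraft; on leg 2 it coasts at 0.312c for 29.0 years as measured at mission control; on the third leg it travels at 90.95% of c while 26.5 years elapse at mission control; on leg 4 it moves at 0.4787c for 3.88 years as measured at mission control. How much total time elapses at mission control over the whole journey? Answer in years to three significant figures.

Δt = 138 years

Leg 1: γ = 7.065; Δt_1 = 7.065 × 11.1 = 78.42 years.
Leg 2: 29.0 years is already measured at mission control.
Leg 3: 26.5 years is already measured at mission control.
Leg 4: 3.88 years is already measured at mission control.
Total: 78.42 + 29.00 + 26.50 + 3.880 years.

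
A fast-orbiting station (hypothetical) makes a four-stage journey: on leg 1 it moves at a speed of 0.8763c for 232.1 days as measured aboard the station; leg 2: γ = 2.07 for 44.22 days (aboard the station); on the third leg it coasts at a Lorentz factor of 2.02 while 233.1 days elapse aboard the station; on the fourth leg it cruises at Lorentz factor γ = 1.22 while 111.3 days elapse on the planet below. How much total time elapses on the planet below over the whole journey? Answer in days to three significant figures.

Leg 1: γ = 1/√(1 − 0.8763²) = 1/√0.2321 = 2.076; Δt_1 = 2.076 × 232.1 = 481.8 days.
Leg 2: γ = 2.07; Δt_2 = 2.070 × 44.22 = 91.54 days.
Leg 3: γ = 2.02; Δt_3 = 2.020 × 233.1 = 470.9 days.
Leg 4: 111.3 days is already measured on the planet below.
Total: 481.8 + 91.54 + 470.9 + 111.3 days.

Δt = 1160 days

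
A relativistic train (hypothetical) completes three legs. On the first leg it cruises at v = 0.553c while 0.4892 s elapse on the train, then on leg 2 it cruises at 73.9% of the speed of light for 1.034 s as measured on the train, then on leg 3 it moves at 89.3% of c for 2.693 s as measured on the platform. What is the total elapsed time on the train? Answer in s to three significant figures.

τ = 2.74 s

Leg 1: 0.4892 s is already measured on the train.
Leg 2: 1.034 s is already measured on the train.
Leg 3: β = 0.893; γ = 1/√(1 − 0.893²) = 1/√0.2026 = 2.222; τ_3 = 2.693/2.222 = 1.212 s.
Total: 0.4892 + 1.034 + 1.212 s.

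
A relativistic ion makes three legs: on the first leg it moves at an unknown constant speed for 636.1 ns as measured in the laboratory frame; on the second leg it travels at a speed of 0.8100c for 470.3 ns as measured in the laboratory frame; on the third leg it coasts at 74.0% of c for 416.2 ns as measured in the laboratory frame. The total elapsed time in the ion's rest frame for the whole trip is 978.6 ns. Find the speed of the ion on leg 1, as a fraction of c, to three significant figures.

Leg 1: speed unknown; τ_1 = 636.1/γ_1.
Leg 2: γ = 1/√(1 − 0.8100²) = 1/√0.3439 = 1.705; τ_2 = 470.3/1.705 = 275.8 ns.
Leg 3: β = 0.740; γ = 1/√(1 − 0.740²) = 1/√0.4524 = 1.487; τ_3 = 416.2/1.487 = 279.9 ns.
Total proper time: τ_1 + 275.8 + 279.9 = 978.6, so τ_1 = 978.6 − 555.7 = 422.9 ns.
γ_1 = 636.1/422.9 = 1.504; β = √(1 − 1/γ²) = √0.5581.

β = 0.747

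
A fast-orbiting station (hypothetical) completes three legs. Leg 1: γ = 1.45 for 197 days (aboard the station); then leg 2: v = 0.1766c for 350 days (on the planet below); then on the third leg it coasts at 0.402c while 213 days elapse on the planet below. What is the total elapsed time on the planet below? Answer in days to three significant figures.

Δt = 849 days

Leg 1: γ = 1.45; Δt_1 = 1.450 × 197 = 285.7 days.
Leg 2: 350 days is already measured on the planet below.
Leg 3: 213 days is already measured on the planet below.
Total: 285.7 + 350.0 + 213.0 days.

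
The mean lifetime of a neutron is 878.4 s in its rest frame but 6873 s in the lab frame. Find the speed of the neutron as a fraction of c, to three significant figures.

γ = Δt/τ₀ = 6873/878.4 = 7.824
β = √(1 − 1/γ²) = √(1 − 0.01633) = √0.9837

β = 0.992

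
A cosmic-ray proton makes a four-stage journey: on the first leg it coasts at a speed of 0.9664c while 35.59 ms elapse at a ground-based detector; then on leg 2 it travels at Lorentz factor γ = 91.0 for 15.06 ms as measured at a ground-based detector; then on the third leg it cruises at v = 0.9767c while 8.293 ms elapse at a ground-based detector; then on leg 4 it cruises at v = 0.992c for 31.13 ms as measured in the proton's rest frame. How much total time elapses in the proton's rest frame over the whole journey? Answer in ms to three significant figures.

τ = 42.2 ms

Leg 1: γ = 1/√(1 − 0.9664²) = 1/√0.06607 = 3.890; τ_1 = 35.59/3.890 = 9.148 ms.
Leg 2: γ = 91.0; τ_2 = 15.06/91.00 = 0.1655 ms.
Leg 3: γ = 1/√(1 − 0.9767²) = 1/√0.04606 = 4.660; τ_3 = 8.293/4.660 = 1.780 ms.
Leg 4: 31.13 ms is already measured in the proton's rest frame.
Total: 9.148 + 0.1655 + 1.780 + 31.13 ms.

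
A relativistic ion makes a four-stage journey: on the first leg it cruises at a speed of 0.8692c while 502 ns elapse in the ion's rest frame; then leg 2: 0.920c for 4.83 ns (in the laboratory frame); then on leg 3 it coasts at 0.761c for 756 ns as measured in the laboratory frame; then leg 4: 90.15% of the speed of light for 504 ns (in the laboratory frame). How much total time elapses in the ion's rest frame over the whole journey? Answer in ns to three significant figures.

Leg 1: 502 ns is already measured in the ion's rest frame.
Leg 2: γ = 1/√(1 − 0.920²) = 1/√0.1536 = 2.552; τ_2 = 4.83/2.552 = 1.893 ns.
Leg 3: γ = 1/√(1 − 0.761²) = 1/√0.4209 = 1.541; τ_3 = 756/1.541 = 490.5 ns.
Leg 4: β = 0.9015; γ = 1/√(1 − 0.9015²) = 1/√0.1873 = 2.311; τ_4 = 504/2.311 = 218.1 ns.
Total: 502.0 + 1.893 + 490.5 + 218.1 ns.

τ = 1210 ns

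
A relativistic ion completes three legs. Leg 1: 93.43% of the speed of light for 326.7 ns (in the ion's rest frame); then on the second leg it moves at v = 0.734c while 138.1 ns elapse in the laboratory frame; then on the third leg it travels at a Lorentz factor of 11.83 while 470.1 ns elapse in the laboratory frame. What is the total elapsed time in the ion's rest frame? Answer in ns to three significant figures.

τ = 460 ns

Leg 1: 326.7 ns is already measured in the ion's rest frame.
Leg 2: γ = 1/√(1 − 0.734²) = 1/√0.4612 = 1.472; τ_2 = 138.1/1.472 = 93.79 ns.
Leg 3: γ = 11.83; τ_3 = 470.1/11.83 = 39.74 ns.
Total: 326.7 + 93.79 + 39.74 ns.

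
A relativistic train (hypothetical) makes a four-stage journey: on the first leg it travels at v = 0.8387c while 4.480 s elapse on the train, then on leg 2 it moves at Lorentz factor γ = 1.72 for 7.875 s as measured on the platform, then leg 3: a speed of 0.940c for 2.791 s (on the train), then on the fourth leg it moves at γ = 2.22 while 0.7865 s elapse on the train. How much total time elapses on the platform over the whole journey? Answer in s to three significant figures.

Δt = 26.0 s

Leg 1: γ = 1/√(1 − 0.8387²) = 1/√0.2966 = 1.836; Δt_1 = 1.836 × 4.480 = 8.226 s.
Leg 2: 7.875 s is already measured on the platform.
Leg 3: γ = 1/√(1 − 0.940²) = 1/√0.1164 = 2.931; Δt_3 = 2.931 × 2.791 = 8.181 s.
Leg 4: γ = 2.22; Δt_4 = 2.220 × 0.7865 = 1.746 s.
Total: 8.226 + 7.875 + 8.181 + 1.746 s.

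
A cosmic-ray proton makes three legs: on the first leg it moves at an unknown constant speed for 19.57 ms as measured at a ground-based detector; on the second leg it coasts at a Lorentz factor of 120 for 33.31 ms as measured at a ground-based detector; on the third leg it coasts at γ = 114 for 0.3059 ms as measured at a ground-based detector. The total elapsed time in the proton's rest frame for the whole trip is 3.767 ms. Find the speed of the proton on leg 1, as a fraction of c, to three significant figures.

Leg 1: speed unknown; τ_1 = 19.57/γ_1.
Leg 2: γ = 120; τ_2 = 33.31/120.0 = 0.2776 ms.
Leg 3: γ = 114; τ_3 = 0.3059/114.0 = 0.002683 ms.
Total proper time: τ_1 + 0.2776 + 0.002683 = 3.767, so τ_1 = 3.767 − 0.2803 = 3.487 ms.
γ_1 = 19.57/3.487 = 5.613; β = √(1 − 1/γ²) = √0.9683.

β = 0.984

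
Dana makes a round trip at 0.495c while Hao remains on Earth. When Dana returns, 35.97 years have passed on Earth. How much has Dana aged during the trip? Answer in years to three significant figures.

γ = 1/√(1 − 0.495²) = 1/√0.7550 = 1.151
Dana's clock measures proper time along the trip: τ = Δt/γ = 35.97/1.151 years.

τ = 31.3 years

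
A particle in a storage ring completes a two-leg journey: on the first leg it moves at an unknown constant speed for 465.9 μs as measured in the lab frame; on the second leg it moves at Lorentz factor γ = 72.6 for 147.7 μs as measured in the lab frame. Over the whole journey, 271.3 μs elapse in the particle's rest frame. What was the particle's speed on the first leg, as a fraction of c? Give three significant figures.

β = 0.816

Leg 1: speed unknown; τ_1 = 465.9/γ_1.
Leg 2: γ = 72.6; τ_2 = 147.7/72.60 = 2.034 μs.
Total proper time: τ_1 + 2.034 = 271.3, so τ_1 = 271.3 − 2.034 = 269.3 μs.
γ_1 = 465.9/269.3 = 1.730; β = √(1 − 1/γ²) = √0.6660.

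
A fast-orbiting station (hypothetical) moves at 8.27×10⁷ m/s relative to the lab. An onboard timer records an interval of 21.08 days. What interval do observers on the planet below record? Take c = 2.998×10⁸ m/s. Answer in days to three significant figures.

Δt = 21.9 days

β = 8.27×10⁷/2.998×10⁸ = 0.2759; γ = 1/√(1 − 0.2759²) = 1.040
The interval measured aboard the station is the proper time (both events occur at the same place in that frame); the lab-frame interval is Δt = γτ = 1.040 × 21.08 days.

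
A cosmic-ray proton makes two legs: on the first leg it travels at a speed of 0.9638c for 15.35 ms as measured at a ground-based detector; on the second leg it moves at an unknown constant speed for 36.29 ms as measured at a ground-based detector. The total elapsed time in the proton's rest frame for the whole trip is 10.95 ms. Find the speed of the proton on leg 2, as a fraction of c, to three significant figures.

Leg 1: γ = 1/√(1 − 0.9638²) = 1/√0.07109 = 3.751; τ_1 = 15.35/3.751 = 4.093 ms.
Leg 2: speed unknown; τ_2 = 36.29/γ_2.
Total proper time: 4.093 + τ_2 = 10.95, so τ_2 = 10.95 − 4.093 = 6.857 ms.
γ_2 = 36.29/6.857 = 5.292; β = √(1 − 1/γ²) = √0.9643.

β = 0.982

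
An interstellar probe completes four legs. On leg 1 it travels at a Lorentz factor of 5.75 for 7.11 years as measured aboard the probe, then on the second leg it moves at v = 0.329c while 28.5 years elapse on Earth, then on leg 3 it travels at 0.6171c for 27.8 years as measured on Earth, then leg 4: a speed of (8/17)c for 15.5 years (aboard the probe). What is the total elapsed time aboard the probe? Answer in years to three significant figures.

Leg 1: 7.11 years is already measured aboard the probe.
Leg 2: γ = 1/√(1 − 0.329²) = 1/√0.8918 = 1.059; τ_2 = 28.5/1.059 = 26.91 years.
Leg 3: γ = 1/√(1 − 0.6171²) = 1/√0.6192 = 1.271; τ_3 = 27.8/1.271 = 21.88 years.
Leg 4: 15.5 years is already measured aboard the probe.
Total: 7.110 + 26.91 + 21.88 + 15.50 years.

τ = 71.4 years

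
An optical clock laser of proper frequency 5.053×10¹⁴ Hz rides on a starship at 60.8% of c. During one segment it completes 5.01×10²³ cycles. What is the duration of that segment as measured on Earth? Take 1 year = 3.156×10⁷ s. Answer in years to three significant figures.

β = 0.608; γ = 1/√(1 − 0.608²) = 1/√0.6303 = 1.260
Proper time for N cycles: τ = N/f = 5.01×10²³/(5.053×10¹⁴) = 9.915×10⁸ s = 31.42 years.
Lab-frame duration Δt = γτ = 1.260 × 31.42 = 39.57 years.

Δt = 39.6 years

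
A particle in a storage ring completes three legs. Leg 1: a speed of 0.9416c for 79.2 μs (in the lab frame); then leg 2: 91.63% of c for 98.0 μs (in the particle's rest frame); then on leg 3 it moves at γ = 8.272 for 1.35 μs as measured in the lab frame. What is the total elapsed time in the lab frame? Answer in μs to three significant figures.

Leg 1: 79.2 μs is already measured in the lab frame.
Leg 2: β = 0.9163; γ = 1/√(1 − 0.9163²) = 1/√0.1604 = 2.497; Δt_2 = 2.497 × 98.0 = 244.7 μs.
Leg 3: 1.35 μs is already measured in the lab frame.
Total: 79.20 + 244.7 + 1.350 μs.

Δt = 325 μs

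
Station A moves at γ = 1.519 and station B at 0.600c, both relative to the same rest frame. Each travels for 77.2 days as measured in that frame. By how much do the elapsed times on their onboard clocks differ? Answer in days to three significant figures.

A: γ = 1.519; τ_A = 77.2/1.519 = 50.82 days.
B: γ = 1/√(1 − 0.600²) = 5/4 = 1.250; τ_B = 77.2/1.250 = 61.76 days.

|τ_A − τ_B| = 10.9 days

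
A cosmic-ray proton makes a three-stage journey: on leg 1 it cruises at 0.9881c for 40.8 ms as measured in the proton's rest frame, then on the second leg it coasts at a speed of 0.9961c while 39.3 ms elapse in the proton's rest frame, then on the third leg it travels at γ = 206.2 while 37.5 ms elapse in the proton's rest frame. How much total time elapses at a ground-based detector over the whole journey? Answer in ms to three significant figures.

Leg 1: γ = 1/√(1 − 0.9881²) = 1/√0.02366 = 6.501; Δt_1 = 6.501 × 40.8 = 265.3 ms.
Leg 2: γ = 1/√(1 − 0.9961²) = 1/√0.007785 = 11.33; Δt_2 = 11.33 × 39.3 = 445.4 ms.
Leg 3: γ = 206.2; Δt_3 = 206.2 × 37.5 = 7733 ms.
Total: 265.3 + 445.4 + 7733 ms.

Δt = 8440 ms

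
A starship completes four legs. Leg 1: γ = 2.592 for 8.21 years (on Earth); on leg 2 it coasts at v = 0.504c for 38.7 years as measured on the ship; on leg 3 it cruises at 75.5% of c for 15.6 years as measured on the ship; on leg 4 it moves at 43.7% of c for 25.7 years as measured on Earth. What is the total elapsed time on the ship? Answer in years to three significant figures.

Leg 1: γ = 2.592; τ_1 = 8.21/2.592 = 3.167 years.
Leg 2: 38.7 years is already measured on the ship.
Leg 3: 15.6 years is already measured on the ship.
Leg 4: β = 0.437; γ = 1/√(1 − 0.437²) = 1/√0.8090 = 1.112; τ_4 = 25.7/1.112 = 23.12 years.
Total: 3.167 + 38.70 + 15.60 + 23.12 years.

τ = 80.6 years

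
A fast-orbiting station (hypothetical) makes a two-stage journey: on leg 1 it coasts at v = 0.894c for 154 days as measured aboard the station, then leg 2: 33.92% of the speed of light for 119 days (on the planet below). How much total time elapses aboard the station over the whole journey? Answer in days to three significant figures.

Leg 1: 154 days is already measured aboard the station.
Leg 2: β = 0.3392; γ = 1/√(1 − 0.3392²) = 1/√0.8849 = 1.063; τ_2 = 119/1.063 = 111.9 days.
Total: 154.0 + 111.9 days.

τ = 266 days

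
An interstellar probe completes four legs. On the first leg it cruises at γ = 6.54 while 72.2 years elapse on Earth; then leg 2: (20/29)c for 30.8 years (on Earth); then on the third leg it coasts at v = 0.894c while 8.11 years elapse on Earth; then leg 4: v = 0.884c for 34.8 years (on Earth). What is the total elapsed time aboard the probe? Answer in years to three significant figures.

τ = 53.2 years

Leg 1: γ = 6.54; τ_1 = 72.2/6.540 = 11.04 years.
Leg 2: γ = 1/√(1 − (20/29)²) = 29/21 ≈ 1.381; τ_2 = 30.8/1.381 = 22.30 years.
Leg 3: γ = 1/√(1 − 0.894²) = 1/√0.2008 = 2.232; τ_3 = 8.11/2.232 = 3.634 years.
Leg 4: γ = 1/√(1 − 0.884²) = 1/√0.2185 = 2.139; τ_4 = 34.8/2.139 = 16.27 years.
Total: 11.04 + 22.30 + 3.634 + 16.27 years.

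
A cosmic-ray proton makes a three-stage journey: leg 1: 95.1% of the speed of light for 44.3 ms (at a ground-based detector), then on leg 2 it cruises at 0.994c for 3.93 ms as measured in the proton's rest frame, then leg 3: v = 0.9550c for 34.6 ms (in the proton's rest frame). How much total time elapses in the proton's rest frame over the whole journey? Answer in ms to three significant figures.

τ = 52.2 ms

Leg 1: β = 0.951; γ = 1/√(1 − 0.951²) = 1/√0.09560 = 3.234; τ_1 = 44.3/3.234 = 13.70 ms.
Leg 2: 3.93 ms is already measured in the proton's rest frame.
Leg 3: 34.6 ms is already measured in the proton's rest frame.
Total: 13.70 + 3.930 + 34.60 ms.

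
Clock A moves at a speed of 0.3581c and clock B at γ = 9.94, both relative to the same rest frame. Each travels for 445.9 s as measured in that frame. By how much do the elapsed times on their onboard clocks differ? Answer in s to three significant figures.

A: γ = 1/√(1 − 0.3581²) = 1/√0.8718 = 1.071; τ_A = 445.9/1.071 = 416.3 s.
B: γ = 9.94; τ_B = 445.9/9.940 = 44.86 s.

|τ_A − τ_B| = 371 s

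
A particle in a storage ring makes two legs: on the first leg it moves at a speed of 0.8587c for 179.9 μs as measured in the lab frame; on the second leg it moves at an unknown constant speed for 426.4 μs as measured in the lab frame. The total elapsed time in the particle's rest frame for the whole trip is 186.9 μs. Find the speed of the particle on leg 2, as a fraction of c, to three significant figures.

β = 0.975

Leg 1: γ = 1/√(1 − 0.8587²) = 1/√0.2626 = 1.951; τ_1 = 179.9/1.951 = 92.19 μs.
Leg 2: speed unknown; τ_2 = 426.4/γ_2.
Total proper time: 92.19 + τ_2 = 186.9, so τ_2 = 186.9 − 92.19 = 94.71 μs.
γ_2 = 426.4/94.71 = 4.502; β = √(1 − 1/γ²) = √0.9507.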